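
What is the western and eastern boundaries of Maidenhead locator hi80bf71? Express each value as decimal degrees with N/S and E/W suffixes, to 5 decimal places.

23.85833° W, 23.85000° W

Field H=7, I=8: +7·20° lon, +8·10° lat → SW at lon -40°, lat -10°.
Square 8, 0: +8·2° lon, +0·1° lat → SW at lon -24°, lat -10°.
Subsquare b=1, f=5: +1·0.0833333° lon, +5·0.0416667° lat → SW at lon -23.9167°, lat -9.79167°.
Extended square 7, 1: +7·0.00833333° lon, +1·0.00416667° lat → SW at lon -23.8583°, lat -9.7875°.
Cell spans 0.00833333° lon × 0.00416667° lat.
west 23.85833° W, east 23.85000° W.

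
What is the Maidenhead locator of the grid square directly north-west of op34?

OP25

Longitude square 3; −1 → 2.
Latitude square 4; +1 → 5.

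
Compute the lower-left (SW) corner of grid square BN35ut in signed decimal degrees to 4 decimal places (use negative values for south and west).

Field B=1, N=13: +1·20° lon, +13·10° lat → SW at lon -160°, lat 40°.
Square 3, 5: +3·2° lon, +5·1° lat → SW at lon -154°, lat 45°.
Subsquare u=20, t=19: +20·0.0833333° lon, +19·0.0416667° lat → SW at lon -152.333°, lat 45.7917°.
latitude 45.7917, longitude -152.3333.

45.7917, -152.3333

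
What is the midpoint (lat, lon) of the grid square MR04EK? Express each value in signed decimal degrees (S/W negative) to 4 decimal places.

84.4375, 60.3750

Field M=12, R=17: +12·20° lon, +17·10° lat → SW at lon 60°, lat 80°.
Square 0, 4: +0·2° lon, +4·1° lat → SW at lon 60°, lat 84°.
Subsquare e=4, k=10: +4·0.0833333° lon, +10·0.0416667° lat → SW at lon 60.3333°, lat 84.4167°.
Cell spans 0.0833333° lon × 0.0416667° lat. Centre is SW corner plus half of each.
latitude 84.4375, longitude 60.3750.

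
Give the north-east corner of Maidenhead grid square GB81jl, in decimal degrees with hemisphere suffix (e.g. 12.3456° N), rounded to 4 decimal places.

Field G=6, B=1: +6·20° lon, +1·10° lat → SW at lon -60°, lat -80°.
Square 8, 1: +8·2° lon, +1·1° lat → SW at lon -44°, lat -79°.
Subsquare j=9, l=11: +9·0.0833333° lon, +11·0.0416667° lat → SW at lon -43.25°, lat -78.5417°.
Cell spans 0.0833333° lon × 0.0416667° lat. NE corner is SW corner plus one full cell.
latitude 78.5000° S, longitude 43.1667° W.

78.5000° S, 43.1667° W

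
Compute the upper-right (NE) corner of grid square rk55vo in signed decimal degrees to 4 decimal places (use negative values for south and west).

Field R=17, K=10: +17·20° lon, +10·10° lat → SW at lon 160°, lat 10°.
Square 5, 5: +5·2° lon, +5·1° lat → SW at lon 170°, lat 15°.
Subsquare v=21, o=14: +21·0.0833333° lon, +14·0.0416667° lat → SW at lon 171.75°, lat 15.5833°.
Cell spans 0.0833333° lon × 0.0416667° lat. NE corner is SW corner plus one full cell.
latitude 15.6250, longitude 171.8333.

15.6250, 171.8333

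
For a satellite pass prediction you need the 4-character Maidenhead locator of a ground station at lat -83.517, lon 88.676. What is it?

Add 180° to longitude and 90° to latitude: 268.68, 6.48.
Field: 268.68/20 → 13 → N, 6.48/10 → 0 → A; chars NA.
Square: 8.68/2 → 4, 6.48/1 → 6; chars 46.

NA46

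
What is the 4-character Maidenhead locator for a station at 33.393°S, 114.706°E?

OF76

Shift to the Maidenhead origin (180°W, 90°S): lon 294.71, lat 56.61.
Field: lon ⌊294.71/20⌋ = 14 → O; lat ⌊56.61/10⌋ = 5 → F.
Square: lon ⌊14.71/2⌋ = 7; lat ⌊6.61/1⌋ = 6.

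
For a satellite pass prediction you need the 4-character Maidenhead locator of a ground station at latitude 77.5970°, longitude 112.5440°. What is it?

OQ67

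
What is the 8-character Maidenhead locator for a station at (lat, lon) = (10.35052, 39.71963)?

KK90ui64

Offset from 180°W / 90°S: lon 219.71963°, lat 100.35052°.
Field (20°×10°, letters A–R): 219.71963/20 → 10 → K, 100.35052/10 → 10 → K; chars KK.
Square (2°×1°, digits 0–9): 19.71963/2 → 9, 0.35052/1 → 0; chars 90.
Subsquare (5′×2.5′, letters a–x): 1.71963/0.0833333 → 20 → u, 0.35052/0.0416667 → 8 → i; chars ui.
Extended square (30″×15″, digits 0–9): 0.05296/0.00833333 → 6, 0.01719/0.00416667 → 4; chars 64.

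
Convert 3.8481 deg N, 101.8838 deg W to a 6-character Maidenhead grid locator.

DJ93bu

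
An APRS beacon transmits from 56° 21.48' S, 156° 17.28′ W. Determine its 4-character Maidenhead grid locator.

BD13

Shift to the Maidenhead origin (180°W, 90°S): lon 23.71, lat 33.64.
Field: lon ⌊23.71/20⌋ = 1 → B; lat ⌊33.64/10⌋ = 3 → D.
Square: lon ⌊3.71/2⌋ = 1; lat ⌊3.64/1⌋ = 3.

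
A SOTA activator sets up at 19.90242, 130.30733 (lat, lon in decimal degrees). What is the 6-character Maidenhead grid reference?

PK59dv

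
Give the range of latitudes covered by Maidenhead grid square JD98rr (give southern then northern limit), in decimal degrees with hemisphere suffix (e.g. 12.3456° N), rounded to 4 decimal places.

Field J=9, D=3: +9·20° lon, +3·10° lat → SW at lon 0°, lat -60°.
Square 9, 8: +9·2° lon, +8·1° lat → SW at lon 18°, lat -52°.
Subsquare r=17, r=17: +17·0.0833333° lon, +17·0.0416667° lat → SW at lon 19.4167°, lat -51.2917°.
Cell spans 0.0833333° lon × 0.0416667° lat.
south 51.2917° S, north 51.2500° S.

51.2917° S, 51.2500° S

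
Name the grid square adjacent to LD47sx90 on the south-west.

LD47sw89

Longitude extended square 9; −1 → 8.
Latitude extended square 0; −1 → -1, wraps to 9, carry into subsquare.
Latitude subsquare x = 23; −1 → 22 = w.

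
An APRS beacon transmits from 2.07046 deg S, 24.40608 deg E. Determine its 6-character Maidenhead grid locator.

KI27ew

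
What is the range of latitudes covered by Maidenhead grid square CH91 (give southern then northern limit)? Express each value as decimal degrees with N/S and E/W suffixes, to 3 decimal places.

Field C=2, H=7: +2·20° lon, +7·10° lat → SW at lon -140°, lat -20°.
Square 9, 1: +9·2° lon, +1·1° lat → SW at lon -122°, lat -19°.
Cell spans 2° lon × 1° lat.
south 19.000° S, north 18.000° S.

19.000° S, 18.000° S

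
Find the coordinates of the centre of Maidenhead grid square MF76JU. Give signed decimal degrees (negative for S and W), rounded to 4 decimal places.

-33.1458, 74.7917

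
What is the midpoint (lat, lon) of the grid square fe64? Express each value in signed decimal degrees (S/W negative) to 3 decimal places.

Field F=5, E=4: +5·20° lon, +4·10° lat → SW at lon -80°, lat -50°.
Square 6, 4: +6·2° lon, +4·1° lat → SW at lon -68°, lat -46°.
Cell spans 2° lon × 1° lat. Centre is SW corner plus half of each.
latitude -45.500, longitude -67.000.

-45.500, -67.000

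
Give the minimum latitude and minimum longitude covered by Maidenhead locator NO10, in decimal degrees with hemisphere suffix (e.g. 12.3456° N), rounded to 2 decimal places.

50.00° N, 82.00° E

Field N=13, O=14: +13·20° lon, +14·10° lat → SW at lon 80°, lat 50°.
Square 1, 0: +1·2° lon, +0·1° lat → SW at lon 82°, lat 50°.
latitude 50.00° N, longitude 82.00° E.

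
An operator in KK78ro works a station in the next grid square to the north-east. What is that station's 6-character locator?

Longitude subsquare r = 17; +1 → 18 = s.
Latitude subsquare o = 14; +1 → 15 = p.

KK78sp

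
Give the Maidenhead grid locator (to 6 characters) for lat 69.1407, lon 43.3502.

LP19qd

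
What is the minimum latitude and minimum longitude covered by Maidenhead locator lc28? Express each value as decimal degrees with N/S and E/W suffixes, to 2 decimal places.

Field L=11, C=2: +11·20° lon, +2·10° lat → SW at lon 40°, lat -70°.
Square 2, 8: +2·2° lon, +8·1° lat → SW at lon 44°, lat -62°.
latitude 62.00° S, longitude 44.00° E.

62.00° S, 44.00° E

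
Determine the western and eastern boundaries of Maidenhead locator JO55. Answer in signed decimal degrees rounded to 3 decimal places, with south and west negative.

10.000, 12.000

Field J=9, O=14: +9·20° lon, +14·10° lat → SW at lon 0°, lat 50°.
Square 5, 5: +5·2° lon, +5·1° lat → SW at lon 10°, lat 55°.
Cell spans 2° lon × 1° lat.
west 10.000, east 12.000.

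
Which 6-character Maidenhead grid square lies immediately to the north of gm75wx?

Latitude subsquare x = 23; +1 → 24, wraps to 0 = a, carry into square.
Latitude square 5; +1 → 6.
The longitude characters are unchanged.

GM76wa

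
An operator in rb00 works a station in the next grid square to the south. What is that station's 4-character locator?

Latitude square 0; −1 → -1, wraps to 9, carry into field.
Latitude field B = 1; −1 → 0 = A.
The longitude characters are unchanged.

RA09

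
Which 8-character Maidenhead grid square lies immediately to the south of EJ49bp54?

Latitude extended square 4; −1 → 3.
The longitude characters are unchanged.

EJ49bp53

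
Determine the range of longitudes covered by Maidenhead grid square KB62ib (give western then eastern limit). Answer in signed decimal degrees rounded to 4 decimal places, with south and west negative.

32.6667, 32.7500

Field K=10, B=1: +10·20° lon, +1·10° lat → SW at lon 20°, lat -80°.
Square 6, 2: +6·2° lon, +2·1° lat → SW at lon 32°, lat -78°.
Subsquare i=8, b=1: +8·0.0833333° lon, +1·0.0416667° lat → SW at lon 32.6667°, lat -77.9583°.
Cell spans 0.0833333° lon × 0.0416667° lat.
west 32.6667, east 32.7500.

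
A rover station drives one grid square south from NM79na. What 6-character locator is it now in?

NM78nx

Latitude subsquare a = 0; −1 → -1, wraps to 23 = x, carry into square.
Latitude square 9; −1 → 8.
The longitude characters are unchanged.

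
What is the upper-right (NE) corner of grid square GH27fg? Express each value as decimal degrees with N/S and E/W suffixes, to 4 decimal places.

Field G=6, H=7: +6·20° lon, +7·10° lat → SW at lon -60°, lat -20°.
Square 2, 7: +2·2° lon, +7·1° lat → SW at lon -56°, lat -13°.
Subsquare f=5, g=6: +5·0.0833333° lon, +6·0.0416667° lat → SW at lon -55.5833°, lat -12.75°.
Cell spans 0.0833333° lon × 0.0416667° lat. NE corner is SW corner plus one full cell.
latitude 12.7083° S, longitude 55.5000° W.

12.7083° S, 55.5000° W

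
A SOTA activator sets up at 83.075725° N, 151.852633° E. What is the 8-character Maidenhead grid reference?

QR53wb28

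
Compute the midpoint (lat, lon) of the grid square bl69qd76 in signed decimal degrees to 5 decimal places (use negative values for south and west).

Field B=1, L=11: +1·20° lon, +11·10° lat → SW at lon -160°, lat 20°.
Square 6, 9: +6·2° lon, +9·1° lat → SW at lon -148°, lat 29°.
Subsquare q=16, d=3: +16·0.0833333° lon, +3·0.0416667° lat → SW at lon -146.667°, lat 29.125°.
Extended square 7, 6: +7·0.00833333° lon, +6·0.00416667° lat → SW at lon -146.608°, lat 29.15°.
Cell spans 0.00833333° lon × 0.00416667° lat. Centre is SW corner plus half of each.
latitude 29.15208, longitude -146.60417.

29.15208, -146.60417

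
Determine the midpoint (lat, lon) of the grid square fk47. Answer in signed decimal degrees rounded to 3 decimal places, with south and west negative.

17.500, -71.000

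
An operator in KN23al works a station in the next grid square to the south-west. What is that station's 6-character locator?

Longitude subsquare a = 0; −1 → -1, wraps to 23 = x, carry into square.
Longitude square 2; −1 → 1.
Latitude subsquare l = 11; −1 → 10 = k.

KN13xk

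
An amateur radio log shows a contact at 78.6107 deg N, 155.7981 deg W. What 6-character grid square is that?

BQ28co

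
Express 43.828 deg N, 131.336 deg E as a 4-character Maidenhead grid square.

PN53

Offset from 180°W / 90°S: lon 311.34°, lat 133.83°.
Field: lon ⌊311.34/20⌋ = 15 → P; lat ⌊133.83/10⌋ = 13 → N.
Square: lon ⌊11.34/2⌋ = 5; lat ⌊3.83/1⌋ = 3.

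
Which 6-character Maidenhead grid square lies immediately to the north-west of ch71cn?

CH71bo

Longitude subsquare c = 2; −1 → 1 = b.
Latitude subsquare n = 13; +1 → 14 = o.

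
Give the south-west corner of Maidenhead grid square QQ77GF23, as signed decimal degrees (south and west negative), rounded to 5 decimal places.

Field Q=16, Q=16: +16·20° lon, +16·10° lat → SW at lon 140°, lat 70°.
Square 7, 7: +7·2° lon, +7·1° lat → SW at lon 154°, lat 77°.
Subsquare g=6, f=5: +6·0.0833333° lon, +5·0.0416667° lat → SW at lon 154.5°, lat 77.2083°.
Extended square 2, 3: +2·0.00833333° lon, +3·0.00416667° lat → SW at lon 154.517°, lat 77.2208°.
latitude 77.22083, longitude 154.51667.

77.22083, 154.51667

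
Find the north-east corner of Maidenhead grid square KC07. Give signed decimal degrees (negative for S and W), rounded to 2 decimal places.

-62.00, 22.00

Field K=10, C=2: +10·20° lon, +2·10° lat → SW at lon 20°, lat -70°.
Square 0, 7: +0·2° lon, +7·1° lat → SW at lon 20°, lat -63°.
Cell spans 2° lon × 1° lat. NE corner is SW corner plus one full cell.
latitude -62.00, longitude 22.00.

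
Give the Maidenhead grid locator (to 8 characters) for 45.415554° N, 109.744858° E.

ON45uj99

Shift to the Maidenhead origin (180°W, 90°S): lon 289.74486, lat 135.41555.
Field (20°×10°, letters A–R): 289.74486/20 → 14 → O, 135.41555/10 → 13 → N; chars ON.
Square (2°×1°, digits 0–9): 9.74486/2 → 4, 5.41555/1 → 5; chars 45.
Subsquare (5′×2.5′, letters a–x): 1.74486/0.0833333 → 20 → u, 0.41555/0.0416667 → 9 → j; chars uj.
Extended square (30″×15″, digits 0–9): 0.07819/0.00833333 → 9, 0.04055/0.00416667 → 9; chars 99.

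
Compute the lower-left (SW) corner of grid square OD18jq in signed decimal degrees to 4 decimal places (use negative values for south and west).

-51.3333, 102.7500

Field O=14, D=3: +14·20° lon, +3·10° lat → SW at lon 100°, lat -60°.
Square 1, 8: +1·2° lon, +8·1° lat → SW at lon 102°, lat -52°.
Subsquare j=9, q=16: +9·0.0833333° lon, +16·0.0416667° lat → SW at lon 102.75°, lat -51.3333°.
latitude -51.3333, longitude 102.7500.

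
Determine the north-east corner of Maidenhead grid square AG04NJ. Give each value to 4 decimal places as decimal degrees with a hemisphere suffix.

25.5833° S, 178.8333° W

Field A=0, G=6: +0·20° lon, +6·10° lat → SW at lon -180°, lat -30°.
Square 0, 4: +0·2° lon, +4·1° lat → SW at lon -180°, lat -26°.
Subsquare n=13, j=9: +13·0.0833333° lon, +9·0.0416667° lat → SW at lon -178.917°, lat -25.625°.
Cell spans 0.0833333° lon × 0.0416667° lat. NE corner is SW corner plus one full cell.
latitude 25.5833° S, longitude 178.8333° W.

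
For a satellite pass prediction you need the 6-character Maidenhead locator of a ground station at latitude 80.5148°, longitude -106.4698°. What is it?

Add 180° to longitude and 90° to latitude: 73.5302, 170.5148.
Field: 73.5302/20 → 3 → D, 170.5148/10 → 17 → R; chars DR.
Square: 13.5302/2 → 6, 0.5148/1 → 0; chars 60.
Subsquare: 1.5302/0.0833333 → 18 → s, 0.5148/0.0416667 → 12 → m; chars sm.

DR60sm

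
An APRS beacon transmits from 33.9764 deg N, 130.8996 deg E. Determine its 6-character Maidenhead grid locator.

Shift to the Maidenhead origin (180°W, 90°S): lon 310.8996, lat 123.9764.
Field: 310.8996/20 → 15 → P, 123.9764/10 → 12 → M; chars PM.
Square: 10.8996/2 → 5, 3.9764/1 → 3; chars 53.
Subsquare: 0.8996/0.0833333 → 10 → k, 0.9764/0.0416667 → 23 → x; chars kx.

PM53kx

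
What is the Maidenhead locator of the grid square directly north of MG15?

Latitude square 5; +1 → 6.
The longitude characters are unchanged.

MG16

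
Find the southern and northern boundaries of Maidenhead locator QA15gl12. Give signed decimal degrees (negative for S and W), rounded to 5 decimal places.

-84.53333, -84.52917

Field Q=16, A=0: +16·20° lon, +0·10° lat → SW at lon 140°, lat -90°.
Square 1, 5: +1·2° lon, +5·1° lat → SW at lon 142°, lat -85°.
Subsquare g=6, l=11: +6·0.0833333° lon, +11·0.0416667° lat → SW at lon 142.5°, lat -84.5417°.
Extended square 1, 2: +1·0.00833333° lon, +2·0.00416667° lat → SW at lon 142.508°, lat -84.5333°.
Cell spans 0.00833333° lon × 0.00416667° lat.
south -84.53333, north -84.52917.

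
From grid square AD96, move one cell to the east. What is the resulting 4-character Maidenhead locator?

Longitude square 9; +1 → 10, wraps to 0, carry into field.
Longitude field A = 0; +1 → 1 = B.
The latitude characters are unchanged.

BD06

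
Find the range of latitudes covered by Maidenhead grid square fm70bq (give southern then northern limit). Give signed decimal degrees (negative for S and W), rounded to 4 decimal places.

30.6667, 30.7083

Field F=5, M=12: +5·20° lon, +12·10° lat → SW at lon -80°, lat 30°.
Square 7, 0: +7·2° lon, +0·1° lat → SW at lon -66°, lat 30°.
Subsquare b=1, q=16: +1·0.0833333° lon, +16·0.0416667° lat → SW at lon -65.9167°, lat 30.6667°.
Cell spans 0.0833333° lon × 0.0416667° lat.
south 30.6667, north 30.7083.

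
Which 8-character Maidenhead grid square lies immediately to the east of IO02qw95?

Longitude extended square 9; +1 → 10, wraps to 0, carry into subsquare.
Longitude subsquare q = 16; +1 → 17 = r.
The latitude characters are unchanged.

IO02rw05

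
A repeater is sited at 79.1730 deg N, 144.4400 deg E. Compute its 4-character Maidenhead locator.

Add 180° to longitude and 90° to latitude: 324.44, 169.17.
Field (20°×10°, letters A–R): lon ⌊324.44/20⌋ = 16 → Q; lat ⌊169.17/10⌋ = 16 → Q.
Square (2°×1°, digits 0–9): lon ⌊4.44/2⌋ = 2; lat ⌊9.17/1⌋ = 9.

QQ29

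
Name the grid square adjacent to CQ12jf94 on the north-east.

CQ12kf05

Longitude extended square 9; +1 → 10, wraps to 0, carry into subsquare.
Longitude subsquare j = 9; +1 → 10 = k.
Latitude extended square 4; +1 → 5.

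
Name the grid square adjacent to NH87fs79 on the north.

NH87ft70

Latitude extended square 9; +1 → 10, wraps to 0, carry into subsquare.
Latitude subsquare s = 18; +1 → 19 = t.
The longitude characters are unchanged.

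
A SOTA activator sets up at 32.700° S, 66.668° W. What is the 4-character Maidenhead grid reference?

FF67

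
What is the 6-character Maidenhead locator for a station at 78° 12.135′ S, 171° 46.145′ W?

AB41ct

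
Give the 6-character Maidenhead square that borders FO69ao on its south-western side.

FO59xn

Longitude subsquare a = 0; −1 → -1, wraps to 23 = x, carry into square.
Longitude square 6; −1 → 5.
Latitude subsquare o = 14; −1 → 13 = n.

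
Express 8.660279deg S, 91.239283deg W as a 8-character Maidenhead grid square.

Shift to the Maidenhead origin (180°W, 90°S): lon 88.76072, lat 81.33972.
Field: lon ⌊88.76072/20⌋ = 4 → E; lat ⌊81.33972/10⌋ = 8 → I.
Square: lon ⌊8.76072/2⌋ = 4; lat ⌊1.33972/1⌋ = 1.
Subsquare: lon ⌊0.76072/0.0833333⌋ = 9 → j; lat ⌊0.33972/0.0416667⌋ = 8 → i.
Extended square: lon ⌊0.01072/0.00833333⌋ = 1; lat ⌊0.00639/0.00416667⌋ = 1.

EI41ji11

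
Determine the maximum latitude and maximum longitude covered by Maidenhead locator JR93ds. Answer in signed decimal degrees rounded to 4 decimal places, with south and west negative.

Field J=9, R=17: +9·20° lon, +17·10° lat → SW at lon 0°, lat 80°.
Square 9, 3: +9·2° lon, +3·1° lat → SW at lon 18°, lat 83°.
Subsquare d=3, s=18: +3·0.0833333° lon, +18·0.0416667° lat → SW at lon 18.25°, lat 83.75°.
Cell spans 0.0833333° lon × 0.0416667° lat. NE corner is SW corner plus one full cell.
latitude 83.7917, longitude 18.3333.

83.7917, 18.3333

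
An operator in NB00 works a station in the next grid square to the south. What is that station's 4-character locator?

Latitude square 0; −1 → -1, wraps to 9, carry into field.
Latitude field B = 1; −1 → 0 = A.
The longitude characters are unchanged.

NA09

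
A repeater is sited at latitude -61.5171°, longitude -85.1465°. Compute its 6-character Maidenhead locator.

Add 180° to longitude and 90° to latitude: 94.8535, 28.4829.
Field: lon ⌊94.8535/20⌋ = 4 → E; lat ⌊28.4829/10⌋ = 2 → C.
Square: lon ⌊14.8535/2⌋ = 7; lat ⌊8.4829/1⌋ = 8.
Subsquare: lon ⌊0.8535/0.0833333⌋ = 10 → k; lat ⌊0.4829/0.0416667⌋ = 11 → l.

EC78kl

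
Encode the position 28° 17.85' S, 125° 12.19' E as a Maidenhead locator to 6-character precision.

Offset from 180°W / 90°S: lon 305.2032°, lat 61.7025°.
Field (20°×10°, letters A–R): lon ⌊305.2032/20⌋ = 15 → P; lat ⌊61.7025/10⌋ = 6 → G.
Square (2°×1°, digits 0–9): lon ⌊5.2032/2⌋ = 2; lat ⌊1.7025/1⌋ = 1.
Subsquare (5′×2.5′, letters a–x): lon ⌊1.2032/0.0833333⌋ = 14 → o; lat ⌊0.7025/0.0416667⌋ = 16 → q.

PG21oq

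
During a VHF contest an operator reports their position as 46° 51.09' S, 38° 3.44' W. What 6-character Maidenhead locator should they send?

HE03xd

Add 180° to longitude and 90° to latitude: 141.9427, 43.1485.
Field: 141.9427/20 → 7 → H, 43.1485/10 → 4 → E; chars HE.
Square: 1.9427/2 → 0, 3.1485/1 → 3; chars 03.
Subsquare: 1.9427/0.0833333 → 23 → x, 0.1485/0.0416667 → 3 → d; chars xd.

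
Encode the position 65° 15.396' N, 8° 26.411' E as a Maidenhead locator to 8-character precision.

JP45fg21

Add 180° to longitude and 90° to latitude: 188.44018, 155.25660.
Field: 188.44018/20 → 9 → J, 155.25660/10 → 15 → P; chars JP.
Square: 8.44018/2 → 4, 5.25660/1 → 5; chars 45.
Subsquare: 0.44018/0.0833333 → 5 → f, 0.25660/0.0416667 → 6 → g; chars fg.
Extended square: 0.02352/0.00833333 → 2, 0.00660/0.00416667 → 1; chars 21.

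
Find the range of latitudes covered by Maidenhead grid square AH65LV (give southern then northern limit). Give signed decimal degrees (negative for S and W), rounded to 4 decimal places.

-14.1250, -14.0833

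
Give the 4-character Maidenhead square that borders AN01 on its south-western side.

Longitude square 0; −1 → -1, wraps to 9, carry into field.
Longitude field A = 0; −1 → -1, wraps to 17 = R, wrapping around the antimeridian.
Latitude square 1; −1 → 0.

RN90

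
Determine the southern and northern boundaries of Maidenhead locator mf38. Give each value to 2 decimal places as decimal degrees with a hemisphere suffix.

32.00° S, 31.00° S

Field M=12, F=5: +12·20° lon, +5·10° lat → SW at lon 60°, lat -40°.
Square 3, 8: +3·2° lon, +8·1° lat → SW at lon 66°, lat -32°.
Cell spans 2° lon × 1° lat.
south 32.00° S, north 31.00° S.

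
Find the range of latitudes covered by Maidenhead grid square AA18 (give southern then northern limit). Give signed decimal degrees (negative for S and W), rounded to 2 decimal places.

-82.00, -81.00

Field A=0, A=0: +0·20° lon, +0·10° lat → SW at lon -180°, lat -90°.
Square 1, 8: +1·2° lon, +8·1° lat → SW at lon -178°, lat -82°.
Cell spans 2° lon × 1° lat.
south -82.00, north -81.00.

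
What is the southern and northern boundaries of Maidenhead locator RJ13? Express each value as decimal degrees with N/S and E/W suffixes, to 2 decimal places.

Field R=17, J=9: +17·20° lon, +9·10° lat → SW at lon 160°, lat 0°.
Square 1, 3: +1·2° lon, +3·1° lat → SW at lon 162°, lat 3°.
Cell spans 2° lon × 1° lat.
south 3.00° N, north 4.00° N.

3.00° N, 4.00° N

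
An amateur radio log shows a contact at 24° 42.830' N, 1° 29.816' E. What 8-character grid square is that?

JL04rr91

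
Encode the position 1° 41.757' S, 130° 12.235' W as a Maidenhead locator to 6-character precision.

CI48vh

Shift to the Maidenhead origin (180°W, 90°S): lon 49.7961, lat 88.3041.
Field: 49.7961/20 → 2 → C, 88.3041/10 → 8 → I; chars CI.
Square: 9.7961/2 → 4, 8.3041/1 → 8; chars 48.
Subsquare: 1.7961/0.0833333 → 21 → v, 0.3041/0.0416667 → 7 → h; chars vh.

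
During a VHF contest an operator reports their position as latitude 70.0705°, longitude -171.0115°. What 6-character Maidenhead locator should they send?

Shift to the Maidenhead origin (180°W, 90°S): lon 8.9885, lat 160.0705.
Field (20°×10°, letters A–R): lon ⌊8.9885/20⌋ = 0 → A; lat ⌊160.0705/10⌋ = 16 → Q.
Square (2°×1°, digits 0–9): lon ⌊8.9885/2⌋ = 4; lat ⌊0.0705/1⌋ = 0.
Subsquare (5′×2.5′, letters a–x): lon ⌊0.9885/0.0833333⌋ = 11 → l; lat ⌊0.0705/0.0416667⌋ = 1 → b.

AQ40lb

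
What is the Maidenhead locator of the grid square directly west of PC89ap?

Longitude subsquare a = 0; −1 → -1, wraps to 23 = x, carry into square.
Longitude square 8; −1 → 7.
The latitude characters are unchanged.

PC79xp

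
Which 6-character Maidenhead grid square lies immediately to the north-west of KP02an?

Longitude subsquare a = 0; −1 → -1, wraps to 23 = x, carry into square.
Longitude square 0; −1 → -1, wraps to 9, carry into field.
Longitude field K = 10; −1 → 9 = J.
Latitude subsquare n = 13; +1 → 14 = o.

JP92xo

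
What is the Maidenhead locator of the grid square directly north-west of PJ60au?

PJ50xv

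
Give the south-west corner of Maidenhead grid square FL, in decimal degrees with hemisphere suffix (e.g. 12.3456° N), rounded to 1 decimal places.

Field F=5, L=11: +5·20° lon, +11·10° lat → SW at lon -80°, lat 20°.
latitude 20.0° N, longitude 80.0° W.

20.0° N, 80.0° W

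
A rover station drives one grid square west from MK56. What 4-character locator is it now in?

MK46

Longitude square 5; −1 → 4.
The latitude characters are unchanged.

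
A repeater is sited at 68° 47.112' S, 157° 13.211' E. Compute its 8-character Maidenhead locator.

QC81of61

Add 180° to longitude and 90° to latitude: 337.22018, 21.21480.
Field (20°×10°, letters A–R): lon ⌊337.22018/20⌋ = 16 → Q; lat ⌊21.21480/10⌋ = 2 → C.
Square (2°×1°, digits 0–9): lon ⌊17.22018/2⌋ = 8; lat ⌊1.21480/1⌋ = 1.
Subsquare (5′×2.5′, letters a–x): lon ⌊1.22018/0.0833333⌋ = 14 → o; lat ⌊0.21480/0.0416667⌋ = 5 → f.
Extended square (30″×15″, digits 0–9): lon ⌊0.05352/0.00833333⌋ = 6; lat ⌊0.00647/0.00416667⌋ = 1.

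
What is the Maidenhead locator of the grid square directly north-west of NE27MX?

Longitude subsquare m = 12; −1 → 11 = l.
Latitude subsquare x = 23; +1 → 24, wraps to 0 = a, carry into square.
Latitude square 7; +1 → 8.

NE28la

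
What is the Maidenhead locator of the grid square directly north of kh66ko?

Latitude subsquare o = 14; +1 → 15 = p.
The longitude characters are unchanged.

KH66kp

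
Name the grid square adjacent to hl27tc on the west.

HL27sc

Longitude subsquare t = 19; −1 → 18 = s.
The latitude characters are unchanged.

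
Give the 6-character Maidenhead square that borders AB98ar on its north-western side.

AB88xs

Longitude subsquare a = 0; −1 → -1, wraps to 23 = x, carry into square.
Longitude square 9; −1 → 8.
Latitude subsquare r = 17; +1 → 18 = s.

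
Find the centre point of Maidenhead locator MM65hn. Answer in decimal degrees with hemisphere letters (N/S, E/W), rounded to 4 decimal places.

35.5625° N, 72.6250° E

Field M=12, M=12: +12·20° lon, +12·10° lat → SW at lon 60°, lat 30°.
Square 6, 5: +6·2° lon, +5·1° lat → SW at lon 72°, lat 35°.
Subsquare h=7, n=13: +7·0.0833333° lon, +13·0.0416667° lat → SW at lon 72.5833°, lat 35.5417°.
Cell spans 0.0833333° lon × 0.0416667° lat. Centre is SW corner plus half of each.
latitude 35.5625° N, longitude 72.6250° E.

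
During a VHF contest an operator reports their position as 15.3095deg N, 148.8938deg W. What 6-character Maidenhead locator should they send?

BK55nh

Add 180° to longitude and 90° to latitude: 31.1062, 105.3095.
Field (20°×10°, letters A–R): lon ⌊31.1062/20⌋ = 1 → B; lat ⌊105.3095/10⌋ = 10 → K.
Square (2°×1°, digits 0–9): lon ⌊11.1062/2⌋ = 5; lat ⌊5.3095/1⌋ = 5.
Subsquare (5′×2.5′, letters a–x): lon ⌊1.1062/0.0833333⌋ = 13 → n; lat ⌊0.3095/0.0416667⌋ = 7 → h.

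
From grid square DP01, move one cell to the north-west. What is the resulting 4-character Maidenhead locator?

Longitude square 0; −1 → -1, wraps to 9, carry into field.
Longitude field D = 3; −1 → 2 = C.
Latitude square 1; +1 → 2.

CP92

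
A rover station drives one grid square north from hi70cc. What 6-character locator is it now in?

Latitude subsquare c = 2; +1 → 3 = d.
The longitude characters are unchanged.

HI70cd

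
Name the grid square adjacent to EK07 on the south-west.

DK96

Longitude square 0; −1 → -1, wraps to 9, carry into field.
Longitude field E = 4; −1 → 3 = D.
Latitude square 7; −1 → 6.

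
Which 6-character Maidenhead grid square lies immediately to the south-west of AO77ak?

AO67xj

Longitude subsquare a = 0; −1 → -1, wraps to 23 = x, carry into square.
Longitude square 7; −1 → 6.
Latitude subsquare k = 10; −1 → 9 = j.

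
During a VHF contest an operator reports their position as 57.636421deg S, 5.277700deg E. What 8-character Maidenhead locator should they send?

Offset from 180°W / 90°S: lon 185.27770°, lat 32.36358°.
Field: 185.27770/20 → 9 → J, 32.36358/10 → 3 → D; chars JD.
Square: 5.27770/2 → 2, 2.36358/1 → 2; chars 22.
Subsquare: 1.27770/0.0833333 → 15 → p, 0.36358/0.0416667 → 8 → i; chars pi.
Extended square: 0.02770/0.00833333 → 3, 0.03025/0.00416667 → 7; chars 37.

JD22pi37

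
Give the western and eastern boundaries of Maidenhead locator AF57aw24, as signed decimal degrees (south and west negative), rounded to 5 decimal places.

-169.98333, -169.97500

Field A=0, F=5: +0·20° lon, +5·10° lat → SW at lon -180°, lat -40°.
Square 5, 7: +5·2° lon, +7·1° lat → SW at lon -170°, lat -33°.
Subsquare a=0, w=22: +0·0.0833333° lon, +22·0.0416667° lat → SW at lon -170°, lat -32.0833°.
Extended square 2, 4: +2·0.00833333° lon, +4·0.00416667° lat → SW at lon -169.983°, lat -32.0667°.
Cell spans 0.00833333° lon × 0.00416667° lat.
west -169.98333, east -169.97500.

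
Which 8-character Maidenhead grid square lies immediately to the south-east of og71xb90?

Longitude extended square 9; +1 → 10, wraps to 0, carry into subsquare.
Longitude subsquare x = 23; +1 → 24, wraps to 0 = a, carry into square.
Longitude square 7; +1 → 8.
Latitude extended square 0; −1 → -1, wraps to 9, carry into subsquare.
Latitude subsquare b = 1; −1 → 0 = a.

OG81aa09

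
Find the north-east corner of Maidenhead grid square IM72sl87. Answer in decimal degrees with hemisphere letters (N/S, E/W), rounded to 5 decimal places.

32.49167° N, 4.42500° W

Field I=8, M=12: +8·20° lon, +12·10° lat → SW at lon -20°, lat 30°.
Square 7, 2: +7·2° lon, +2·1° lat → SW at lon -6°, lat 32°.
Subsquare s=18, l=11: +18·0.0833333° lon, +11·0.0416667° lat → SW at lon -4.5°, lat 32.4583°.
Extended square 8, 7: +8·0.00833333° lon, +7·0.00416667° lat → SW at lon -4.43333°, lat 32.4875°.
Cell spans 0.00833333° lon × 0.00416667° lat. NE corner is SW corner plus one full cell.
latitude 32.49167° N, longitude 4.42500° W.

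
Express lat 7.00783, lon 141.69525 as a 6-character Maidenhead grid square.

QJ07ua

Shift to the Maidenhead origin (180°W, 90°S): lon 321.6952, lat 97.0078.
Field: 321.6952/20 → 16 → Q, 97.0078/10 → 9 → J; chars QJ.
Square: 1.6952/2 → 0, 7.0078/1 → 7; chars 07.
Subsquare: 1.6952/0.0833333 → 20 → u, 0.0078/0.0416667 → 0 → a; chars ua.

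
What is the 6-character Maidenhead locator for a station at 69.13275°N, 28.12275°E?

Add 180° to longitude and 90° to latitude: 208.1227, 159.1327.
Field: lon ⌊208.1227/20⌋ = 10 → K; lat ⌊159.1327/10⌋ = 15 → P.
Square: lon ⌊8.1227/2⌋ = 4; lat ⌊9.1327/1⌋ = 9.
Subsquare: lon ⌊0.1227/0.0833333⌋ = 1 → b; lat ⌊0.1327/0.0416667⌋ = 3 → d.

KP49bd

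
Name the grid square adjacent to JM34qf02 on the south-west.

Longitude extended square 0; −1 → -1, wraps to 9, carry into subsquare.
Longitude subsquare q = 16; −1 → 15 = p.
Latitude extended square 2; −1 → 1.

JM34pf91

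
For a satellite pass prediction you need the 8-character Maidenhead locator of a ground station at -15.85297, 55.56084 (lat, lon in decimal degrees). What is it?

Offset from 180°W / 90°S: lon 235.56084°, lat 74.14703°.
Field: 235.56084/20 → 11 → L, 74.14703/10 → 7 → H; chars LH.
Square: 15.56084/2 → 7, 4.14703/1 → 4; chars 74.
Subsquare: 1.56084/0.0833333 → 18 → s, 0.14703/0.0416667 → 3 → d; chars sd.
Extended square: 0.06084/0.00833333 → 7, 0.02203/0.00416667 → 5; chars 75.

LH74sd75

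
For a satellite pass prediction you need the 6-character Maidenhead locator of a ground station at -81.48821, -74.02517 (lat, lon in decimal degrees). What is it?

Shift to the Maidenhead origin (180°W, 90°S): lon 105.9748, lat 8.5118.
Field: 105.9748/20 → 5 → F, 8.5118/10 → 0 → A; chars FA.
Square: 5.9748/2 → 2, 8.5118/1 → 8; chars 28.
Subsquare: 1.9748/0.0833333 → 23 → x, 0.5118/0.0416667 → 12 → m; chars xm.

FA28xm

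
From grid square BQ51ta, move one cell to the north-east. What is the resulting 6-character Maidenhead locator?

BQ51ub

Longitude subsquare t = 19; +1 → 20 = u.
Latitude subsquare a = 0; +1 → 1 = b.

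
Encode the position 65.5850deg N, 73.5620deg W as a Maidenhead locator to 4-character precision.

FP35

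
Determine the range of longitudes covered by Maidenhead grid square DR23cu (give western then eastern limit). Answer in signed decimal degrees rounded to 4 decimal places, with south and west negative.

Field D=3, R=17: +3·20° lon, +17·10° lat → SW at lon -120°, lat 80°.
Square 2, 3: +2·2° lon, +3·1° lat → SW at lon -116°, lat 83°.
Subsquare c=2, u=20: +2·0.0833333° lon, +20·0.0416667° lat → SW at lon -115.833°, lat 83.8333°.
Cell spans 0.0833333° lon × 0.0416667° lat.
west -115.8333, east -115.7500.

-115.8333, -115.7500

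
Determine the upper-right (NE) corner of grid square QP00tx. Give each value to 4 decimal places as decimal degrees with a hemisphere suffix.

61.0000° N, 141.6667° E

Field Q=16, P=15: +16·20° lon, +15·10° lat → SW at lon 140°, lat 60°.
Square 0, 0: +0·2° lon, +0·1° lat → SW at lon 140°, lat 60°.
Subsquare t=19, x=23: +19·0.0833333° lon, +23·0.0416667° lat → SW at lon 141.583°, lat 60.9583°.
Cell spans 0.0833333° lon × 0.0416667° lat. NE corner is SW corner plus one full cell.
latitude 61.0000° N, longitude 141.6667° E.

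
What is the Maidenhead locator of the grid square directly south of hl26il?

Latitude subsquare l = 11; −1 → 10 = k.
The longitude characters are unchanged.

HL26ik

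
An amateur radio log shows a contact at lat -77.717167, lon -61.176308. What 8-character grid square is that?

FB92jg87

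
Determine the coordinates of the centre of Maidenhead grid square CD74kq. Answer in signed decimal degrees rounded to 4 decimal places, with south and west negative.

Field C=2, D=3: +2·20° lon, +3·10° lat → SW at lon -140°, lat -60°.
Square 7, 4: +7·2° lon, +4·1° lat → SW at lon -126°, lat -56°.
Subsquare k=10, q=16: +10·0.0833333° lon, +16·0.0416667° lat → SW at lon -125.167°, lat -55.3333°.
Cell spans 0.0833333° lon × 0.0416667° lat. Centre is SW corner plus half of each.
latitude -55.3125, longitude -125.1250.

-55.3125, -125.1250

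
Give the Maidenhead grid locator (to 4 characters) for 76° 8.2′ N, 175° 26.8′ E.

Offset from 180°W / 90°S: lon 355.45°, lat 166.14°.
Field (20°×10°, letters A–R): 355.45/20 → 17 → R, 166.14/10 → 16 → Q; chars RQ.
Square (2°×1°, digits 0–9): 15.45/2 → 7, 6.14/1 → 6; chars 76.

RQ76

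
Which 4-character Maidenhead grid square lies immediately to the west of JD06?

Longitude square 0; −1 → -1, wraps to 9, carry into field.
Longitude field J = 9; −1 → 8 = I.
The latitude characters are unchanged.

ID96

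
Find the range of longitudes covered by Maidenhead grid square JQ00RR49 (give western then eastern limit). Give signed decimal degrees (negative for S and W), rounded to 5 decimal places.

Field J=9, Q=16: +9·20° lon, +16·10° lat → SW at lon 0°, lat 70°.
Square 0, 0: +0·2° lon, +0·1° lat → SW at lon 0°, lat 70°.
Subsquare r=17, r=17: +17·0.0833333° lon, +17·0.0416667° lat → SW at lon 1.41667°, lat 70.7083°.
Extended square 4, 9: +4·0.00833333° lon, +9·0.00416667° lat → SW at lon 1.45°, lat 70.7458°.
Cell spans 0.00833333° lon × 0.00416667° lat.
west 1.45000, east 1.45833.

1.45000, 1.45833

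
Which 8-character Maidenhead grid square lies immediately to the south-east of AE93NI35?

AE93ni44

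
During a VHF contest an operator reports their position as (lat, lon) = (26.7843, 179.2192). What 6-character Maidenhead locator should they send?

Shift to the Maidenhead origin (180°W, 90°S): lon 359.2192, lat 116.7843.
Field (20°×10°, letters A–R): lon ⌊359.2192/20⌋ = 17 → R; lat ⌊116.7843/10⌋ = 11 → L.
Square (2°×1°, digits 0–9): lon ⌊19.2192/2⌋ = 9; lat ⌊6.7843/1⌋ = 6.
Subsquare (5′×2.5′, letters a–x): lon ⌊1.2192/0.0833333⌋ = 14 → o; lat ⌊0.7843/0.0416667⌋ = 18 → s.

RL96os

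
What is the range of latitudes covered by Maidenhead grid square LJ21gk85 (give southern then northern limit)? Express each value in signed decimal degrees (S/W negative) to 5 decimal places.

1.43750, 1.44167

Field L=11, J=9: +11·20° lon, +9·10° lat → SW at lon 40°, lat 0°.
Square 2, 1: +2·2° lon, +1·1° lat → SW at lon 44°, lat 1°.
Subsquare g=6, k=10: +6·0.0833333° lon, +10·0.0416667° lat → SW at lon 44.5°, lat 1.41667°.
Extended square 8, 5: +8·0.00833333° lon, +5·0.00416667° lat → SW at lon 44.5667°, lat 1.4375°.
Cell spans 0.00833333° lon × 0.00416667° lat.
south 1.43750, north 1.44167.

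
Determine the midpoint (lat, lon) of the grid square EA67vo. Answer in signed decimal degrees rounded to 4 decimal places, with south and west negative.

-82.3958, -86.2083

Field E=4, A=0: +4·20° lon, +0·10° lat → SW at lon -100°, lat -90°.
Square 6, 7: +6·2° lon, +7·1° lat → SW at lon -88°, lat -83°.
Subsquare v=21, o=14: +21·0.0833333° lon, +14·0.0416667° lat → SW at lon -86.25°, lat -82.4167°.
Cell spans 0.0833333° lon × 0.0416667° lat. Centre is SW corner plus half of each.
latitude -82.3958, longitude -86.2083.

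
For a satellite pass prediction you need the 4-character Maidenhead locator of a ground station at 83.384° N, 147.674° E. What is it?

QR33

Shift to the Maidenhead origin (180°W, 90°S): lon 327.67, lat 173.38.
Field: 327.67/20 → 16 → Q, 173.38/10 → 17 → R; chars QR.
Square: 7.67/2 → 3, 3.38/1 → 3; chars 33.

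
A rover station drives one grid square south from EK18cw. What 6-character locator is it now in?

Latitude subsquare w = 22; −1 → 21 = v.
The longitude characters are unchanged.

EK18cv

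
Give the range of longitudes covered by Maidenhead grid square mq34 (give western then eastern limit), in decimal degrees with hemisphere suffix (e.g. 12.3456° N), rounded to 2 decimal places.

66.00° E, 68.00° E

Field M=12, Q=16: +12·20° lon, +16·10° lat → SW at lon 60°, lat 70°.
Square 3, 4: +3·2° lon, +4·1° lat → SW at lon 66°, lat 74°.
Cell spans 2° lon × 1° lat.
west 66.00° E, east 68.00° E.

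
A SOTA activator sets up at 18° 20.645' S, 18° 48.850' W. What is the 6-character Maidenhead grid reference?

IH01op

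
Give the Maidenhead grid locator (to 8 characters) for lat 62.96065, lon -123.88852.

CP82bx30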